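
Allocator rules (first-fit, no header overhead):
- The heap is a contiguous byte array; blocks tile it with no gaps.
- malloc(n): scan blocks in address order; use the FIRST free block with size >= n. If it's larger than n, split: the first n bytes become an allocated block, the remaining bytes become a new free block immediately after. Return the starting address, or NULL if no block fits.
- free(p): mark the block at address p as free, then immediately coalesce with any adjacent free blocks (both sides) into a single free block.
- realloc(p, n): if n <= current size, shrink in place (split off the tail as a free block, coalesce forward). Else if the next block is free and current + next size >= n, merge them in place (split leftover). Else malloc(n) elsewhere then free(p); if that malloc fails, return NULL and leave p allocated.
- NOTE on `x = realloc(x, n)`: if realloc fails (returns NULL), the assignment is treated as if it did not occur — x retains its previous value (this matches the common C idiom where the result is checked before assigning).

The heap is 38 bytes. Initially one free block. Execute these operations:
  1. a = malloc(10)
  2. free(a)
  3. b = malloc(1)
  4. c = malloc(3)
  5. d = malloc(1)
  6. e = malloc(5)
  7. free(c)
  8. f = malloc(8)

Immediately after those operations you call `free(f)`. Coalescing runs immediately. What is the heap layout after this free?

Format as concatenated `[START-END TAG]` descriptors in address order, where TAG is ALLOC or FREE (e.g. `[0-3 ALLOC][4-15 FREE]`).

Op 1: a = malloc(10) -> a = 0; heap: [0-9 ALLOC][10-37 FREE]
Op 2: free(a) -> (freed a); heap: [0-37 FREE]
Op 3: b = malloc(1) -> b = 0; heap: [0-0 ALLOC][1-37 FREE]
Op 4: c = malloc(3) -> c = 1; heap: [0-0 ALLOC][1-3 ALLOC][4-37 FREE]
Op 5: d = malloc(1) -> d = 4; heap: [0-0 ALLOC][1-3 ALLOC][4-4 ALLOC][5-37 FREE]
Op 6: e = malloc(5) -> e = 5; heap: [0-0 ALLOC][1-3 ALLOC][4-4 ALLOC][5-9 ALLOC][10-37 FREE]
Op 7: free(c) -> (freed c); heap: [0-0 ALLOC][1-3 FREE][4-4 ALLOC][5-9 ALLOC][10-37 FREE]
Op 8: f = malloc(8) -> f = 10; heap: [0-0 ALLOC][1-3 FREE][4-4 ALLOC][5-9 ALLOC][10-17 ALLOC][18-37 FREE]
free(f): f = 10 -> block [10-17 ALLOC]; mark free, coalesce with adjacent free neighbors -> [0-0 ALLOC][1-3 FREE][4-4 ALLOC][5-9 ALLOC][10-37 FREE]

Answer: [0-0 ALLOC][1-3 FREE][4-4 ALLOC][5-9 ALLOC][10-37 FREE]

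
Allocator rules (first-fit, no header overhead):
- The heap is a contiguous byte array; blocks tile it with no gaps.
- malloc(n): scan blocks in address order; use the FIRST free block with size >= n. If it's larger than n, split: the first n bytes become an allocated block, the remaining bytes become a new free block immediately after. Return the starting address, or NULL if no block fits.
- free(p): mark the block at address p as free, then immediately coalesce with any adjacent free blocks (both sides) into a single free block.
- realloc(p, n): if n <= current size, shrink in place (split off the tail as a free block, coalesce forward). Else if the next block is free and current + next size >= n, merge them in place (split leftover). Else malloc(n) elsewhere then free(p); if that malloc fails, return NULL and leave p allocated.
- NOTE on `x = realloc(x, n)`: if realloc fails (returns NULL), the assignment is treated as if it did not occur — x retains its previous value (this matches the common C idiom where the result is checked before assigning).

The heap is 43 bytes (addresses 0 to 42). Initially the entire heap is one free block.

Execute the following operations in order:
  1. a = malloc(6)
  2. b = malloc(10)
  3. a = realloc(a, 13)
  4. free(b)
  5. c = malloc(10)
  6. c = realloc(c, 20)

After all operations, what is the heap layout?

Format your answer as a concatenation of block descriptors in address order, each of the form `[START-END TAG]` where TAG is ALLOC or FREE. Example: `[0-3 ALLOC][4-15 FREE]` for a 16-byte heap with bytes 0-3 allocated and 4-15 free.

Answer: [0-9 ALLOC][10-15 FREE][16-28 ALLOC][29-42 FREE]

Derivation:
Op 1: a = malloc(6) -> a = 0; heap: [0-5 ALLOC][6-42 FREE]
Op 2: b = malloc(10) -> b = 6; heap: [0-5 ALLOC][6-15 ALLOC][16-42 FREE]
Op 3: a = realloc(a, 13) -> a = 16; heap: [0-5 FREE][6-15 ALLOC][16-28 ALLOC][29-42 FREE]
Op 4: free(b) -> (freed b); heap: [0-15 FREE][16-28 ALLOC][29-42 FREE]
Op 5: c = malloc(10) -> c = 0; heap: [0-9 ALLOC][10-15 FREE][16-28 ALLOC][29-42 FREE]
Op 6: c = realloc(c, 20) -> NULL (c unchanged); heap: [0-9 ALLOC][10-15 FREE][16-28 ALLOC][29-42 FREE]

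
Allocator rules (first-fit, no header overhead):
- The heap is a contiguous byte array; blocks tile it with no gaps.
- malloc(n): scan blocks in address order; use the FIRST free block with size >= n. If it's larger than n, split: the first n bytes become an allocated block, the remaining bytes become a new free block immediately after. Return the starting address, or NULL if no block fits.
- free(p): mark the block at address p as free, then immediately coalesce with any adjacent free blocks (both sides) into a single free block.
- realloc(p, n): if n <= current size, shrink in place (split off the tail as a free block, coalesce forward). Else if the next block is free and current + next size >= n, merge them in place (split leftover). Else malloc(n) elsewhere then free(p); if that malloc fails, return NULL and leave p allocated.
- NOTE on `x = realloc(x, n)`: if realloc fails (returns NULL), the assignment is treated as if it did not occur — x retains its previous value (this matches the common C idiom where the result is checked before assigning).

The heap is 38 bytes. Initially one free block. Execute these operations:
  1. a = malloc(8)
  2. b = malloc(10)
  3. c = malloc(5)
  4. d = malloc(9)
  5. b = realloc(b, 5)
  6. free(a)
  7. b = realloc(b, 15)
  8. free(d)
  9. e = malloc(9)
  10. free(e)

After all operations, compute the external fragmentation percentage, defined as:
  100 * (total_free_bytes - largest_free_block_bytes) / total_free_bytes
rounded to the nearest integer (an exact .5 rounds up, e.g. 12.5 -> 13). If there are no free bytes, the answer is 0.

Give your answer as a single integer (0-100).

Op 1: a = malloc(8) -> a = 0; heap: [0-7 ALLOC][8-37 FREE]
Op 2: b = malloc(10) -> b = 8; heap: [0-7 ALLOC][8-17 ALLOC][18-37 FREE]
Op 3: c = malloc(5) -> c = 18; heap: [0-7 ALLOC][8-17 ALLOC][18-22 ALLOC][23-37 FREE]
Op 4: d = malloc(9) -> d = 23; heap: [0-7 ALLOC][8-17 ALLOC][18-22 ALLOC][23-31 ALLOC][32-37 FREE]
Op 5: b = realloc(b, 5) -> b = 8; heap: [0-7 ALLOC][8-12 ALLOC][13-17 FREE][18-22 ALLOC][23-31 ALLOC][32-37 FREE]
Op 6: free(a) -> (freed a); heap: [0-7 FREE][8-12 ALLOC][13-17 FREE][18-22 ALLOC][23-31 ALLOC][32-37 FREE]
Op 7: b = realloc(b, 15) -> NULL (b unchanged); heap: [0-7 FREE][8-12 ALLOC][13-17 FREE][18-22 ALLOC][23-31 ALLOC][32-37 FREE]
Op 8: free(d) -> (freed d); heap: [0-7 FREE][8-12 ALLOC][13-17 FREE][18-22 ALLOC][23-37 FREE]
Op 9: e = malloc(9) -> e = 23; heap: [0-7 FREE][8-12 ALLOC][13-17 FREE][18-22 ALLOC][23-31 ALLOC][32-37 FREE]
Op 10: free(e) -> (freed e); heap: [0-7 FREE][8-12 ALLOC][13-17 FREE][18-22 ALLOC][23-37 FREE]
Free blocks: [8 5 15] total_free=28 largest=15 -> 100*(28-15)/28 = 1300/28 ≈ 46.429 -> rounds to 46

Answer: 46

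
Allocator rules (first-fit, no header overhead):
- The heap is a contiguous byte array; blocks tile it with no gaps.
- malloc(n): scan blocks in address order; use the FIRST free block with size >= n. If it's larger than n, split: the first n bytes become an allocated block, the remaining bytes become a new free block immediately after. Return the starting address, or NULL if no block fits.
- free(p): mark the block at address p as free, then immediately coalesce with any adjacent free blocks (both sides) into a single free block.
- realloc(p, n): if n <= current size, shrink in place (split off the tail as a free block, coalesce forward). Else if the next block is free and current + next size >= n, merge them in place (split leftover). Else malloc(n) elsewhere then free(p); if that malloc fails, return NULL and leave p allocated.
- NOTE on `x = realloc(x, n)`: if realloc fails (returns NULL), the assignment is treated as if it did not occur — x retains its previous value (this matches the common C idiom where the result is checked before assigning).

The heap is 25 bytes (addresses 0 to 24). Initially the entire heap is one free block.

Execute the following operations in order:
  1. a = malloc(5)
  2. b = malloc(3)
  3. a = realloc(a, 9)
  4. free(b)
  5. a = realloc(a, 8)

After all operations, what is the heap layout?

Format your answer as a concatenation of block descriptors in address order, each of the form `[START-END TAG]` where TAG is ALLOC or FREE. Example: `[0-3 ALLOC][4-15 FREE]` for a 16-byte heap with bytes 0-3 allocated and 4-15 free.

Op 1: a = malloc(5) -> a = 0; heap: [0-4 ALLOC][5-24 FREE]
Op 2: b = malloc(3) -> b = 5; heap: [0-4 ALLOC][5-7 ALLOC][8-24 FREE]
Op 3: a = realloc(a, 9) -> a = 8; heap: [0-4 FREE][5-7 ALLOC][8-16 ALLOC][17-24 FREE]
Op 4: free(b) -> (freed b); heap: [0-7 FREE][8-16 ALLOC][17-24 FREE]
Op 5: a = realloc(a, 8) -> a = 8; heap: [0-7 FREE][8-15 ALLOC][16-24 FREE]

Answer: [0-7 FREE][8-15 ALLOC][16-24 FREE]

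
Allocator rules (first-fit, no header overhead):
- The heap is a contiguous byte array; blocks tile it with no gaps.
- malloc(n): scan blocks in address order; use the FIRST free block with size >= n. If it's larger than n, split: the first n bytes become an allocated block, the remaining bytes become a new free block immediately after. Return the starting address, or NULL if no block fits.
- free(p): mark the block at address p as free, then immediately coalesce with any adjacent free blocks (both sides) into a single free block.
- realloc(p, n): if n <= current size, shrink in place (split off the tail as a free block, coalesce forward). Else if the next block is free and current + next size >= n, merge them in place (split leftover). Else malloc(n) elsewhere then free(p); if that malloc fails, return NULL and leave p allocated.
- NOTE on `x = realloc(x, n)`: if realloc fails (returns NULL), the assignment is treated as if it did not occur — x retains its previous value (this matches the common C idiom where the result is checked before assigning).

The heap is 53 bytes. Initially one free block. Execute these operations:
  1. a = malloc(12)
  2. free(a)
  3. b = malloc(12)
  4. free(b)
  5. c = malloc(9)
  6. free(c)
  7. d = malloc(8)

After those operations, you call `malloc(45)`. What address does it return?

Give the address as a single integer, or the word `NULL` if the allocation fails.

Op 1: a = malloc(12) -> a = 0; heap: [0-11 ALLOC][12-52 FREE]
Op 2: free(a) -> (freed a); heap: [0-52 FREE]
Op 3: b = malloc(12) -> b = 0; heap: [0-11 ALLOC][12-52 FREE]
Op 4: free(b) -> (freed b); heap: [0-52 FREE]
Op 5: c = malloc(9) -> c = 0; heap: [0-8 ALLOC][9-52 FREE]
Op 6: free(c) -> (freed c); heap: [0-52 FREE]
Op 7: d = malloc(8) -> d = 0; heap: [0-7 ALLOC][8-52 FREE]
malloc(45): first-fit scan over [0-7 ALLOC][8-52 FREE] -> 8

Answer: 8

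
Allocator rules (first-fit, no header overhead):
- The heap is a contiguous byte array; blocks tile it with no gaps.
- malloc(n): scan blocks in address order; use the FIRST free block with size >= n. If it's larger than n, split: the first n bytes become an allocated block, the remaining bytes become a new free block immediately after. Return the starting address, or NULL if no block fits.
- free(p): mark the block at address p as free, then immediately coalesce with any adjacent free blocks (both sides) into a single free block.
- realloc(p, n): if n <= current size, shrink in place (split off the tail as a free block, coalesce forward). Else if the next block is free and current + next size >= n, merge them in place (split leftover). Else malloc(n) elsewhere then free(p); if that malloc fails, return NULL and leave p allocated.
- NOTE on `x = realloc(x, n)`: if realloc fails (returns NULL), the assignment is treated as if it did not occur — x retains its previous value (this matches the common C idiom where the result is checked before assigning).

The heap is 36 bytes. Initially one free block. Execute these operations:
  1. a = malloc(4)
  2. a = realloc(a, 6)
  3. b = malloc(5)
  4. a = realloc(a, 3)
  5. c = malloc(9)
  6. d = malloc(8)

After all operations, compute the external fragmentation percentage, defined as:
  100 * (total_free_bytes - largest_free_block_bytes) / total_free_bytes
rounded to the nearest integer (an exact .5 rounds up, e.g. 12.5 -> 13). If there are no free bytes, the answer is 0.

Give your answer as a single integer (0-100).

Answer: 27

Derivation:
Op 1: a = malloc(4) -> a = 0; heap: [0-3 ALLOC][4-35 FREE]
Op 2: a = realloc(a, 6) -> a = 0; heap: [0-5 ALLOC][6-35 FREE]
Op 3: b = malloc(5) -> b = 6; heap: [0-5 ALLOC][6-10 ALLOC][11-35 FREE]
Op 4: a = realloc(a, 3) -> a = 0; heap: [0-2 ALLOC][3-5 FREE][6-10 ALLOC][11-35 FREE]
Op 5: c = malloc(9) -> c = 11; heap: [0-2 ALLOC][3-5 FREE][6-10 ALLOC][11-19 ALLOC][20-35 FREE]
Op 6: d = malloc(8) -> d = 20; heap: [0-2 ALLOC][3-5 FREE][6-10 ALLOC][11-19 ALLOC][20-27 ALLOC][28-35 FREE]
Free blocks: [3 8] total_free=11 largest=8 -> 100*(11-8)/11 = 300/11 ≈ 27.273 -> rounds to 27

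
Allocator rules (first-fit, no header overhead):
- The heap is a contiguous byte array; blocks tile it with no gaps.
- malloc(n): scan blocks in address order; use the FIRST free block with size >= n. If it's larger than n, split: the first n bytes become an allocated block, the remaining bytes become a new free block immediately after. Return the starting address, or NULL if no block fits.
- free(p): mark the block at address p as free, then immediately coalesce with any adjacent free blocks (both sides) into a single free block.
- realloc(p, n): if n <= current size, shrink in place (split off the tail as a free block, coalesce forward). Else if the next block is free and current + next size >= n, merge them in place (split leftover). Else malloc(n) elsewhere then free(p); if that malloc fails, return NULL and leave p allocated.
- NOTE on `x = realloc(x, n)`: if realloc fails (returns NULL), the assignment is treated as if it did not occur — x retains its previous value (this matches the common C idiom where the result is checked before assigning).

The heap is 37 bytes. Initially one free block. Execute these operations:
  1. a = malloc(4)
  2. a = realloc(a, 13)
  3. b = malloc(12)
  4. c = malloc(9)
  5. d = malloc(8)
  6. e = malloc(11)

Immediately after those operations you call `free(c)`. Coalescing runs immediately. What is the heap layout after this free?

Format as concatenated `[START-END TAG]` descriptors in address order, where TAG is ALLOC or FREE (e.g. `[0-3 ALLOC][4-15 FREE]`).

Op 1: a = malloc(4) -> a = 0; heap: [0-3 ALLOC][4-36 FREE]
Op 2: a = realloc(a, 13) -> a = 0; heap: [0-12 ALLOC][13-36 FREE]
Op 3: b = malloc(12) -> b = 13; heap: [0-12 ALLOC][13-24 ALLOC][25-36 FREE]
Op 4: c = malloc(9) -> c = 25; heap: [0-12 ALLOC][13-24 ALLOC][25-33 ALLOC][34-36 FREE]
Op 5: d = malloc(8) -> d = NULL; heap: [0-12 ALLOC][13-24 ALLOC][25-33 ALLOC][34-36 FREE]
Op 6: e = malloc(11) -> e = NULL; heap: [0-12 ALLOC][13-24 ALLOC][25-33 ALLOC][34-36 FREE]
free(c): c = 25 -> block [25-33 ALLOC]; mark free, coalesce with adjacent free neighbors -> [0-12 ALLOC][13-24 ALLOC][25-36 FREE]

Answer: [0-12 ALLOC][13-24 ALLOC][25-36 FREE]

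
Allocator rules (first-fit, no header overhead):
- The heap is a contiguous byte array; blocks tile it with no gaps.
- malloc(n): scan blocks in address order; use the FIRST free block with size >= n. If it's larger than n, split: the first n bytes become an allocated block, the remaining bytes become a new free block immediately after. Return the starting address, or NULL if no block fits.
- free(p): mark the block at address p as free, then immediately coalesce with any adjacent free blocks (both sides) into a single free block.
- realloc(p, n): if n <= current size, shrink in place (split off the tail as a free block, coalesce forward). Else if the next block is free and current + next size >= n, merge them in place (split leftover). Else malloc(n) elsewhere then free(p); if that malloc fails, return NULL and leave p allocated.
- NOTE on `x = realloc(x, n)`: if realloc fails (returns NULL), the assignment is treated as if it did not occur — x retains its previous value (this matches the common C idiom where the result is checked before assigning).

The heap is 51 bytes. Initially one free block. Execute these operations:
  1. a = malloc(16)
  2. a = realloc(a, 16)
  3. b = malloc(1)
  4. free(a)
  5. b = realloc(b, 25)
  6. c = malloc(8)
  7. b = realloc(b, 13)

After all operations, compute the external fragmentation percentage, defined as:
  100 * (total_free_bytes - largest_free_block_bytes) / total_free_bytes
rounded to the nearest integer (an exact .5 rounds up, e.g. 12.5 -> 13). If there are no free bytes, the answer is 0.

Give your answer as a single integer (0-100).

Answer: 27

Derivation:
Op 1: a = malloc(16) -> a = 0; heap: [0-15 ALLOC][16-50 FREE]
Op 2: a = realloc(a, 16) -> a = 0; heap: [0-15 ALLOC][16-50 FREE]
Op 3: b = malloc(1) -> b = 16; heap: [0-15 ALLOC][16-16 ALLOC][17-50 FREE]
Op 4: free(a) -> (freed a); heap: [0-15 FREE][16-16 ALLOC][17-50 FREE]
Op 5: b = realloc(b, 25) -> b = 16; heap: [0-15 FREE][16-40 ALLOC][41-50 FREE]
Op 6: c = malloc(8) -> c = 0; heap: [0-7 ALLOC][8-15 FREE][16-40 ALLOC][41-50 FREE]
Op 7: b = realloc(b, 13) -> b = 16; heap: [0-7 ALLOC][8-15 FREE][16-28 ALLOC][29-50 FREE]
Free blocks: [8 22] total_free=30 largest=22 -> 100*(30-22)/30 = 800/30 ≈ 26.667 -> rounds to 27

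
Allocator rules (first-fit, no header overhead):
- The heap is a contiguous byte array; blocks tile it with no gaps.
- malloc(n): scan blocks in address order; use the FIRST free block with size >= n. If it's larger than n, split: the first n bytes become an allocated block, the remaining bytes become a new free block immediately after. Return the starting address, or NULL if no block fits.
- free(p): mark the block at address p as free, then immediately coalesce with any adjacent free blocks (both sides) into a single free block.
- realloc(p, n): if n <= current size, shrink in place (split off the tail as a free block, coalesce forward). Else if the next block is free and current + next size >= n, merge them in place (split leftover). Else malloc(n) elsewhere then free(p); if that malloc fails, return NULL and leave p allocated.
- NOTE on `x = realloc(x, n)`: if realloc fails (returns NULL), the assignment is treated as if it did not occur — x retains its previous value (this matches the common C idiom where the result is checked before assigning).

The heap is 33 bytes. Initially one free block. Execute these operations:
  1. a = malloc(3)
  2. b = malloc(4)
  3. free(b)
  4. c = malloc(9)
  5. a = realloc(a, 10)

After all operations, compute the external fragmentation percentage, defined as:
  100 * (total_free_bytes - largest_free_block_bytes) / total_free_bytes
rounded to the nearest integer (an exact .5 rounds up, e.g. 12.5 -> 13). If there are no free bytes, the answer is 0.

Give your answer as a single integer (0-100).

Answer: 21

Derivation:
Op 1: a = malloc(3) -> a = 0; heap: [0-2 ALLOC][3-32 FREE]
Op 2: b = malloc(4) -> b = 3; heap: [0-2 ALLOC][3-6 ALLOC][7-32 FREE]
Op 3: free(b) -> (freed b); heap: [0-2 ALLOC][3-32 FREE]
Op 4: c = malloc(9) -> c = 3; heap: [0-2 ALLOC][3-11 ALLOC][12-32 FREE]
Op 5: a = realloc(a, 10) -> a = 12; heap: [0-2 FREE][3-11 ALLOC][12-21 ALLOC][22-32 FREE]
Free blocks: [3 11] total_free=14 largest=11 -> 100*(14-11)/14 = 300/14 ≈ 21.429 -> rounds to 21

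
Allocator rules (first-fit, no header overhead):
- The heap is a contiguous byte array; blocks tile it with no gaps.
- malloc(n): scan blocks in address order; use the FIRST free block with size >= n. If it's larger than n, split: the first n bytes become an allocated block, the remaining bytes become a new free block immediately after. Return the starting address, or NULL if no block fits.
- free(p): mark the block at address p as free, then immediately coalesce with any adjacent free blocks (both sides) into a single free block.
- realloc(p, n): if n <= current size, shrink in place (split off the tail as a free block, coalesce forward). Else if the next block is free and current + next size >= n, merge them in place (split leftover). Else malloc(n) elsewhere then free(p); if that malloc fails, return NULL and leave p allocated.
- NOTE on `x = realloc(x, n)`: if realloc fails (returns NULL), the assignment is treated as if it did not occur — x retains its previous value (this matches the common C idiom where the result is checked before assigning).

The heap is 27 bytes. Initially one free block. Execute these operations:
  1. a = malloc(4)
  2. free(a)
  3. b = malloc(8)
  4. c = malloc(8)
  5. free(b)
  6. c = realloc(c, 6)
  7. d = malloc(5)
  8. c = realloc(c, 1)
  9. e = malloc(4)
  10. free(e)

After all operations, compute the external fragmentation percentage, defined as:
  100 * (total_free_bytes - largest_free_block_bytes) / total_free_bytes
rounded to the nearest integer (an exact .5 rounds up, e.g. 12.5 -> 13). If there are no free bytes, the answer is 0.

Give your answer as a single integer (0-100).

Answer: 14

Derivation:
Op 1: a = malloc(4) -> a = 0; heap: [0-3 ALLOC][4-26 FREE]
Op 2: free(a) -> (freed a); heap: [0-26 FREE]
Op 3: b = malloc(8) -> b = 0; heap: [0-7 ALLOC][8-26 FREE]
Op 4: c = malloc(8) -> c = 8; heap: [0-7 ALLOC][8-15 ALLOC][16-26 FREE]
Op 5: free(b) -> (freed b); heap: [0-7 FREE][8-15 ALLOC][16-26 FREE]
Op 6: c = realloc(c, 6) -> c = 8; heap: [0-7 FREE][8-13 ALLOC][14-26 FREE]
Op 7: d = malloc(5) -> d = 0; heap: [0-4 ALLOC][5-7 FREE][8-13 ALLOC][14-26 FREE]
Op 8: c = realloc(c, 1) -> c = 8; heap: [0-4 ALLOC][5-7 FREE][8-8 ALLOC][9-26 FREE]
Op 9: e = malloc(4) -> e = 9; heap: [0-4 ALLOC][5-7 FREE][8-8 ALLOC][9-12 ALLOC][13-26 FREE]
Op 10: free(e) -> (freed e); heap: [0-4 ALLOC][5-7 FREE][8-8 ALLOC][9-26 FREE]
Free blocks: [3 18] total_free=21 largest=18 -> 100*(21-18)/21 = 300/21 ≈ 14.286 -> rounds to 14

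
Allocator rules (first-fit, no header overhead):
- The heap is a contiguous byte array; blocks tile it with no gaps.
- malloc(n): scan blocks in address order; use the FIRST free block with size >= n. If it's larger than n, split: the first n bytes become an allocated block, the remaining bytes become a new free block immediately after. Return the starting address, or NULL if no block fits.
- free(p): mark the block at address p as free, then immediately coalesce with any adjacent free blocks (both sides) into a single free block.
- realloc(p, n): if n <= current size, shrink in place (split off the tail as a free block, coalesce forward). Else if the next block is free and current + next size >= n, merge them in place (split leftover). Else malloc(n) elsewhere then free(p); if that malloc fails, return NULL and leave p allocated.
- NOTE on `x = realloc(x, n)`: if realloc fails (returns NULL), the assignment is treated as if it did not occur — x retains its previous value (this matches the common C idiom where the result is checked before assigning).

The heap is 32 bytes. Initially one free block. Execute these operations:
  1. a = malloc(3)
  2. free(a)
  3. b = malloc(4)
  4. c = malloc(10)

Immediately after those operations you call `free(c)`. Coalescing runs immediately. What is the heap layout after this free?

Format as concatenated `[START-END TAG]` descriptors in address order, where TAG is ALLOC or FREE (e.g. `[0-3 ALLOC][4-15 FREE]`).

Op 1: a = malloc(3) -> a = 0; heap: [0-2 ALLOC][3-31 FREE]
Op 2: free(a) -> (freed a); heap: [0-31 FREE]
Op 3: b = malloc(4) -> b = 0; heap: [0-3 ALLOC][4-31 FREE]
Op 4: c = malloc(10) -> c = 4; heap: [0-3 ALLOC][4-13 ALLOC][14-31 FREE]
free(c): c = 4 -> block [4-13 ALLOC]; mark free, coalesce with adjacent free neighbors -> [0-3 ALLOC][4-31 FREE]

Answer: [0-3 ALLOC][4-31 FREE]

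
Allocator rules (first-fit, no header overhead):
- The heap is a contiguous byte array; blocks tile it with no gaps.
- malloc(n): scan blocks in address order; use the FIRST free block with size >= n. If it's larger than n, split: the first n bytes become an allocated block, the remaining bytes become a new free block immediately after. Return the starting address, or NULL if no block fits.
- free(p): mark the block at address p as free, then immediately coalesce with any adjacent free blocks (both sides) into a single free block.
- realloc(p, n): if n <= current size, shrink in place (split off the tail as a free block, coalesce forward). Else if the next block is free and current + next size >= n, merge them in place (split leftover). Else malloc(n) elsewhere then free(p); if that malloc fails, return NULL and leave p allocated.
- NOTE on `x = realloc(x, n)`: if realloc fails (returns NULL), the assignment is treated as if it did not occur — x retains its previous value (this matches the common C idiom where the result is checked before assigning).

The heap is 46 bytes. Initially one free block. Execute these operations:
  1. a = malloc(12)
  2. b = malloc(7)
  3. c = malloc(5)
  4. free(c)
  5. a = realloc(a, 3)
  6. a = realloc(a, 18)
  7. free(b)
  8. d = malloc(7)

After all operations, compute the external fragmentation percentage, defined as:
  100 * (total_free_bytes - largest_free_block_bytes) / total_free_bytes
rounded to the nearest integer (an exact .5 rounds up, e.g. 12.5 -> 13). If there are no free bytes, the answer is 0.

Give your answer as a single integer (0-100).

Op 1: a = malloc(12) -> a = 0; heap: [0-11 ALLOC][12-45 FREE]
Op 2: b = malloc(7) -> b = 12; heap: [0-11 ALLOC][12-18 ALLOC][19-45 FREE]
Op 3: c = malloc(5) -> c = 19; heap: [0-11 ALLOC][12-18 ALLOC][19-23 ALLOC][24-45 FREE]
Op 4: free(c) -> (freed c); heap: [0-11 ALLOC][12-18 ALLOC][19-45 FREE]
Op 5: a = realloc(a, 3) -> a = 0; heap: [0-2 ALLOC][3-11 FREE][12-18 ALLOC][19-45 FREE]
Op 6: a = realloc(a, 18) -> a = 19; heap: [0-11 FREE][12-18 ALLOC][19-36 ALLOC][37-45 FREE]
Op 7: free(b) -> (freed b); heap: [0-18 FREE][19-36 ALLOC][37-45 FREE]
Op 8: d = malloc(7) -> d = 0; heap: [0-6 ALLOC][7-18 FREE][19-36 ALLOC][37-45 FREE]
Free blocks: [12 9] total_free=21 largest=12 -> 100*(21-12)/21 = 900/21 ≈ 42.857 -> rounds to 43

Answer: 43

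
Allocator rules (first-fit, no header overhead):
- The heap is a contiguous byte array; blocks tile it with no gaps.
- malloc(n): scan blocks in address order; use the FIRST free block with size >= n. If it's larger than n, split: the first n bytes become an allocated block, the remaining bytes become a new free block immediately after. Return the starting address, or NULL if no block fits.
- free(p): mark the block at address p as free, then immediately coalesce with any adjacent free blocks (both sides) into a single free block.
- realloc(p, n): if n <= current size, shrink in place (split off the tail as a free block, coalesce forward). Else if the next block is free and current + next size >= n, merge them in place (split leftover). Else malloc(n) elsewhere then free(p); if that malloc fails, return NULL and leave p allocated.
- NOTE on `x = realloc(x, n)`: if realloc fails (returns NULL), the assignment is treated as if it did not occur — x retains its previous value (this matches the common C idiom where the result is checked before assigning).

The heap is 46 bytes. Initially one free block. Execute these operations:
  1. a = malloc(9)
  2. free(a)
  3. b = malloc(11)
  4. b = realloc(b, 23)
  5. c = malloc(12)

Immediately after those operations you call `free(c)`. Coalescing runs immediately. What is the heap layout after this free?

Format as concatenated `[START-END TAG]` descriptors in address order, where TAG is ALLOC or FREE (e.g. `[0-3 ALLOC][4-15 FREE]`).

Op 1: a = malloc(9) -> a = 0; heap: [0-8 ALLOC][9-45 FREE]
Op 2: free(a) -> (freed a); heap: [0-45 FREE]
Op 3: b = malloc(11) -> b = 0; heap: [0-10 ALLOC][11-45 FREE]
Op 4: b = realloc(b, 23) -> b = 0; heap: [0-22 ALLOC][23-45 FREE]
Op 5: c = malloc(12) -> c = 23; heap: [0-22 ALLOC][23-34 ALLOC][35-45 FREE]
free(c): c = 23 -> block [23-34 ALLOC]; mark free, coalesce with adjacent free neighbors -> [0-22 ALLOC][23-45 FREE]

Answer: [0-22 ALLOC][23-45 FREE]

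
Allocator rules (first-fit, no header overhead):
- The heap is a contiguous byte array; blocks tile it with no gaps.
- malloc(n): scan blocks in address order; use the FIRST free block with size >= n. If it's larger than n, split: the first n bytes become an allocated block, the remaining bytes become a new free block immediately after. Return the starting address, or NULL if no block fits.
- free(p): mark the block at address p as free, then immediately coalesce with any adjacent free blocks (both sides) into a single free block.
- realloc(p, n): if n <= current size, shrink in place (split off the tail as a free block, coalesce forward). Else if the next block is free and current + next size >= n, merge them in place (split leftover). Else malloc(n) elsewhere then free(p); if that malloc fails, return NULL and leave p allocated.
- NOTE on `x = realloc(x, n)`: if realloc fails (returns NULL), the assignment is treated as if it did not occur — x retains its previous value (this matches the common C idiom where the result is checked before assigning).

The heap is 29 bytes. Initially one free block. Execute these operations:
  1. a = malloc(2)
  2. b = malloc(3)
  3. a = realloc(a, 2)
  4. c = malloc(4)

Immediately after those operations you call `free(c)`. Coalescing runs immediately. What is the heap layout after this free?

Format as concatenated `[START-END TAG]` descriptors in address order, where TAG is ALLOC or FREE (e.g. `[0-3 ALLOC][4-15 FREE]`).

Answer: [0-1 ALLOC][2-4 ALLOC][5-28 FREE]

Derivation:
Op 1: a = malloc(2) -> a = 0; heap: [0-1 ALLOC][2-28 FREE]
Op 2: b = malloc(3) -> b = 2; heap: [0-1 ALLOC][2-4 ALLOC][5-28 FREE]
Op 3: a = realloc(a, 2) -> a = 0; heap: [0-1 ALLOC][2-4 ALLOC][5-28 FREE]
Op 4: c = malloc(4) -> c = 5; heap: [0-1 ALLOC][2-4 ALLOC][5-8 ALLOC][9-28 FREE]
free(c): c = 5 -> block [5-8 ALLOC]; mark free, coalesce with adjacent free neighbors -> [0-1 ALLOC][2-4 ALLOC][5-28 FREE]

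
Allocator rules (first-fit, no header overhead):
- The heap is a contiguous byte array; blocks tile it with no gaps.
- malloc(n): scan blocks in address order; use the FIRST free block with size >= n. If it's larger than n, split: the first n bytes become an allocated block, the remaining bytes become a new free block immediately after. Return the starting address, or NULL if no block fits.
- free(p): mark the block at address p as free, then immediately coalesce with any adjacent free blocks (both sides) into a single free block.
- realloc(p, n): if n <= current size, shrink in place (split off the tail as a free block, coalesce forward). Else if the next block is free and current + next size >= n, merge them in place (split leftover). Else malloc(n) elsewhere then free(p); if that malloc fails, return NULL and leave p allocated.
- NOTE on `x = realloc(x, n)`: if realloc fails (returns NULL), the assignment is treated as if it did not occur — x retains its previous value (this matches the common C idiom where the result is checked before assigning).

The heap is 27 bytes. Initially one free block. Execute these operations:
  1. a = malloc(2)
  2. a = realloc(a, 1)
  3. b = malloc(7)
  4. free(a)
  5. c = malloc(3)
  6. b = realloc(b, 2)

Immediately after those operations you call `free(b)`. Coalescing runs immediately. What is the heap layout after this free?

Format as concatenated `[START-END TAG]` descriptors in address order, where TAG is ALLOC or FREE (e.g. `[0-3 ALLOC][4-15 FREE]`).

Answer: [0-7 FREE][8-10 ALLOC][11-26 FREE]

Derivation:
Op 1: a = malloc(2) -> a = 0; heap: [0-1 ALLOC][2-26 FREE]
Op 2: a = realloc(a, 1) -> a = 0; heap: [0-0 ALLOC][1-26 FREE]
Op 3: b = malloc(7) -> b = 1; heap: [0-0 ALLOC][1-7 ALLOC][8-26 FREE]
Op 4: free(a) -> (freed a); heap: [0-0 FREE][1-7 ALLOC][8-26 FREE]
Op 5: c = malloc(3) -> c = 8; heap: [0-0 FREE][1-7 ALLOC][8-10 ALLOC][11-26 FREE]
Op 6: b = realloc(b, 2) -> b = 1; heap: [0-0 FREE][1-2 ALLOC][3-7 FREE][8-10 ALLOC][11-26 FREE]
free(b): b = 1 -> block [1-2 ALLOC]; mark free, coalesce with adjacent free neighbors -> [0-7 FREE][8-10 ALLOC][11-26 FREE]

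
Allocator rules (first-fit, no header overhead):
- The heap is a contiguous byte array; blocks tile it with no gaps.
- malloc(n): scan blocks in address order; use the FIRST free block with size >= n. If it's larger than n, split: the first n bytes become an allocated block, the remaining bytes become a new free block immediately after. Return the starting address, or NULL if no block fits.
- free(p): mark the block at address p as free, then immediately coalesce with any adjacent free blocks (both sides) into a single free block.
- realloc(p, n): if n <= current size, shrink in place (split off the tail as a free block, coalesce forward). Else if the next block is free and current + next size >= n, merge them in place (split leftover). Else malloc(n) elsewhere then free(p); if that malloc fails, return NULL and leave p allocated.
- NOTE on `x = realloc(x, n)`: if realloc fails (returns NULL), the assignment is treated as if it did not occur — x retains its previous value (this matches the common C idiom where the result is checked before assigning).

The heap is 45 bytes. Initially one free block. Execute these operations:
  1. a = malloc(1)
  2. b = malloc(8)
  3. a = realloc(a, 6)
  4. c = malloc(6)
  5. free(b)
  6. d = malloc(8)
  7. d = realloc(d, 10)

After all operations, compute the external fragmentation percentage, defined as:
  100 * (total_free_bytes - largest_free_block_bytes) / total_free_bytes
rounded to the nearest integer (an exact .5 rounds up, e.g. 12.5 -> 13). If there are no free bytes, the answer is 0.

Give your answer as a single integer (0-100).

Op 1: a = malloc(1) -> a = 0; heap: [0-0 ALLOC][1-44 FREE]
Op 2: b = malloc(8) -> b = 1; heap: [0-0 ALLOC][1-8 ALLOC][9-44 FREE]
Op 3: a = realloc(a, 6) -> a = 9; heap: [0-0 FREE][1-8 ALLOC][9-14 ALLOC][15-44 FREE]
Op 4: c = malloc(6) -> c = 15; heap: [0-0 FREE][1-8 ALLOC][9-14 ALLOC][15-20 ALLOC][21-44 FREE]
Op 5: free(b) -> (freed b); heap: [0-8 FREE][9-14 ALLOC][15-20 ALLOC][21-44 FREE]
Op 6: d = malloc(8) -> d = 0; heap: [0-7 ALLOC][8-8 FREE][9-14 ALLOC][15-20 ALLOC][21-44 FREE]
Op 7: d = realloc(d, 10) -> d = 21; heap: [0-8 FREE][9-14 ALLOC][15-20 ALLOC][21-30 ALLOC][31-44 FREE]
Free blocks: [9 14] total_free=23 largest=14 -> 100*(23-14)/23 = 900/23 ≈ 39.130 -> rounds to 39

Answer: 39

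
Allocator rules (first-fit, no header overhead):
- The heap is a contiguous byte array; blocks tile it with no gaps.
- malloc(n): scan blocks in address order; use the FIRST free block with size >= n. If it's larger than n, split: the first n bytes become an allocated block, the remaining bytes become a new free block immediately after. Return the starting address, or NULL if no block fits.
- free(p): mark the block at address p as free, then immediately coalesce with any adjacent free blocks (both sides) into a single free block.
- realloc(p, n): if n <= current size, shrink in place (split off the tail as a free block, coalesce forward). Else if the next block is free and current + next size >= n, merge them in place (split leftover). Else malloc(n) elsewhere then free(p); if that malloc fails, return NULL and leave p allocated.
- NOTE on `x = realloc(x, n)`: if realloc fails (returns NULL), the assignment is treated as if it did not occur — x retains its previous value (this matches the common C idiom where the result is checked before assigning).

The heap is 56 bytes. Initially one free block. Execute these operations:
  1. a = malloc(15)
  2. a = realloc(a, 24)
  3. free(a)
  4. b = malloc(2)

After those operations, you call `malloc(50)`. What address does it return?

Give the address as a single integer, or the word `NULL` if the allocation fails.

Op 1: a = malloc(15) -> a = 0; heap: [0-14 ALLOC][15-55 FREE]
Op 2: a = realloc(a, 24) -> a = 0; heap: [0-23 ALLOC][24-55 FREE]
Op 3: free(a) -> (freed a); heap: [0-55 FREE]
Op 4: b = malloc(2) -> b = 0; heap: [0-1 ALLOC][2-55 FREE]
malloc(50): first-fit scan over [0-1 ALLOC][2-55 FREE] -> 2

Answer: 2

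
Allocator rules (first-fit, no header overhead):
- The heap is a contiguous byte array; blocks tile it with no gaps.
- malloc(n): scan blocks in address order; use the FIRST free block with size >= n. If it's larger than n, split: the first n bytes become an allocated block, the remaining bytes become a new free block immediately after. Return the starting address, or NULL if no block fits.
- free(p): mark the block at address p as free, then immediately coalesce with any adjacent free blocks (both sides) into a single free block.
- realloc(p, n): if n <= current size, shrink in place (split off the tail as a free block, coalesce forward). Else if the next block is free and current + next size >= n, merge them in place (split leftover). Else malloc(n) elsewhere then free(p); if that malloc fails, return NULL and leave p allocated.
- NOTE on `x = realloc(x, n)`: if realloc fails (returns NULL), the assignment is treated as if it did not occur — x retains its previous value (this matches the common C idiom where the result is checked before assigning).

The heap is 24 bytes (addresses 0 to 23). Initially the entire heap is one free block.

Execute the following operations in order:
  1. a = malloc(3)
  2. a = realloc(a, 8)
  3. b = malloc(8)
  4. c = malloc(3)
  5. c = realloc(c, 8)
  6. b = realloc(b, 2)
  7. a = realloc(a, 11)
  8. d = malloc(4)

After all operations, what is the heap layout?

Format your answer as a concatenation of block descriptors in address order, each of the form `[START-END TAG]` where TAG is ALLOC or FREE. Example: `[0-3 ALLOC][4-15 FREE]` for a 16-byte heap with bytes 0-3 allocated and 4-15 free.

Op 1: a = malloc(3) -> a = 0; heap: [0-2 ALLOC][3-23 FREE]
Op 2: a = realloc(a, 8) -> a = 0; heap: [0-7 ALLOC][8-23 FREE]
Op 3: b = malloc(8) -> b = 8; heap: [0-7 ALLOC][8-15 ALLOC][16-23 FREE]
Op 4: c = malloc(3) -> c = 16; heap: [0-7 ALLOC][8-15 ALLOC][16-18 ALLOC][19-23 FREE]
Op 5: c = realloc(c, 8) -> c = 16; heap: [0-7 ALLOC][8-15 ALLOC][16-23 ALLOC]
Op 6: b = realloc(b, 2) -> b = 8; heap: [0-7 ALLOC][8-9 ALLOC][10-15 FREE][16-23 ALLOC]
Op 7: a = realloc(a, 11) -> NULL (a unchanged); heap: [0-7 ALLOC][8-9 ALLOC][10-15 FREE][16-23 ALLOC]
Op 8: d = malloc(4) -> d = 10; heap: [0-7 ALLOC][8-9 ALLOC][10-13 ALLOC][14-15 FREE][16-23 ALLOC]

Answer: [0-7 ALLOC][8-9 ALLOC][10-13 ALLOC][14-15 FREE][16-23 ALLOC]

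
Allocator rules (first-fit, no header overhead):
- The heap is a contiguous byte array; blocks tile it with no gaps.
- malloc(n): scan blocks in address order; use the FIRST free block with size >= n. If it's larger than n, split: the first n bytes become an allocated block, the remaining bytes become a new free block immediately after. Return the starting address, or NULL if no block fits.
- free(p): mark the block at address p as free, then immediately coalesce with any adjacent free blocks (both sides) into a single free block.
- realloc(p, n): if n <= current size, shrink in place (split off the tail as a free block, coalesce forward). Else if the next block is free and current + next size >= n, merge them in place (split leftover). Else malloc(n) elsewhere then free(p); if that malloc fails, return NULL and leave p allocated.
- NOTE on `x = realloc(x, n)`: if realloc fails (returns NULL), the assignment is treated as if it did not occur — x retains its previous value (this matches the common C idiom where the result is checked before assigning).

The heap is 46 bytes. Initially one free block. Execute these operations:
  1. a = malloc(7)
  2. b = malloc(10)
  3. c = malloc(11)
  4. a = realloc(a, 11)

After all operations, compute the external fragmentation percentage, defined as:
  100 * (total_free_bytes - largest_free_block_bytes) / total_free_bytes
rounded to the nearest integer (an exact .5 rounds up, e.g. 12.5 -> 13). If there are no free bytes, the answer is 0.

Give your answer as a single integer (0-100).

Op 1: a = malloc(7) -> a = 0; heap: [0-6 ALLOC][7-45 FREE]
Op 2: b = malloc(10) -> b = 7; heap: [0-6 ALLOC][7-16 ALLOC][17-45 FREE]
Op 3: c = malloc(11) -> c = 17; heap: [0-6 ALLOC][7-16 ALLOC][17-27 ALLOC][28-45 FREE]
Op 4: a = realloc(a, 11) -> a = 28; heap: [0-6 FREE][7-16 ALLOC][17-27 ALLOC][28-38 ALLOC][39-45 FREE]
Free blocks: [7 7] total_free=14 largest=7 -> 100*(14-7)/14 = 700/14 = 50

Answer: 50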